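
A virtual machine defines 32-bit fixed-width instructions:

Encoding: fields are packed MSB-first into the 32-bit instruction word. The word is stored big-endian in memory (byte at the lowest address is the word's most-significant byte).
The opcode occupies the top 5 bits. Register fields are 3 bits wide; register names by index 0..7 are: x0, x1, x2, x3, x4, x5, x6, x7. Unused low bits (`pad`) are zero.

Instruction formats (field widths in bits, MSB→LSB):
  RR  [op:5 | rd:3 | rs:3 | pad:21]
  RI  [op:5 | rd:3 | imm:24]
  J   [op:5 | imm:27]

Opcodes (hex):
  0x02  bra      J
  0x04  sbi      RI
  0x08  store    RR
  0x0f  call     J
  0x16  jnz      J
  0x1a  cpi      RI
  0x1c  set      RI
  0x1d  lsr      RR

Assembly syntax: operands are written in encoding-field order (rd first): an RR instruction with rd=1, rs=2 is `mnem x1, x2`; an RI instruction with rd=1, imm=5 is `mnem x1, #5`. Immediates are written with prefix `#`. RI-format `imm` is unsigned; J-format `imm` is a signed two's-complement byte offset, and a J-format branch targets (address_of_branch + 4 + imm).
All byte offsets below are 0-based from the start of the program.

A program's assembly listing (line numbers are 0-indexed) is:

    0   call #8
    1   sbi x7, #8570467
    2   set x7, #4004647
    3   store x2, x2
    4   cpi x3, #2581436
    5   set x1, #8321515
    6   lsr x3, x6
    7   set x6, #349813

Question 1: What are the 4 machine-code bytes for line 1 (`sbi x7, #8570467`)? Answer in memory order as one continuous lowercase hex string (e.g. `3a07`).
2782c663

1. sbi fields op=0x4:5|rd=7:3|imm=8570467:24 → word 2782c663h → 27 82 c6 63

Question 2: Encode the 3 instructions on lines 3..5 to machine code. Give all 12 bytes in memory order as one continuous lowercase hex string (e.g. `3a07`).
42400000d32763bce17ef9eb

3. store fields op=0x8:5|rd=2:3|rs=2:3|pad=0:21 → word 42400000h → 42 40 00 00
4. cpi fields op=0x1a:5|rd=3:3|imm=2581436:24 → word d32763bch → d3 27 63 bc
5. set fields op=0x1c:5|rd=1:3|imm=8321515:24 → word e17ef9ebh → e1 7e f9 eb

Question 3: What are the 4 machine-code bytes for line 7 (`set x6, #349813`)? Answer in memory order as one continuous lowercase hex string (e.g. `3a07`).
7. set fields op=0x1c:5|rd=6:3|imm=349813:24 → word e6055675h → e6 05 56 75

e6055675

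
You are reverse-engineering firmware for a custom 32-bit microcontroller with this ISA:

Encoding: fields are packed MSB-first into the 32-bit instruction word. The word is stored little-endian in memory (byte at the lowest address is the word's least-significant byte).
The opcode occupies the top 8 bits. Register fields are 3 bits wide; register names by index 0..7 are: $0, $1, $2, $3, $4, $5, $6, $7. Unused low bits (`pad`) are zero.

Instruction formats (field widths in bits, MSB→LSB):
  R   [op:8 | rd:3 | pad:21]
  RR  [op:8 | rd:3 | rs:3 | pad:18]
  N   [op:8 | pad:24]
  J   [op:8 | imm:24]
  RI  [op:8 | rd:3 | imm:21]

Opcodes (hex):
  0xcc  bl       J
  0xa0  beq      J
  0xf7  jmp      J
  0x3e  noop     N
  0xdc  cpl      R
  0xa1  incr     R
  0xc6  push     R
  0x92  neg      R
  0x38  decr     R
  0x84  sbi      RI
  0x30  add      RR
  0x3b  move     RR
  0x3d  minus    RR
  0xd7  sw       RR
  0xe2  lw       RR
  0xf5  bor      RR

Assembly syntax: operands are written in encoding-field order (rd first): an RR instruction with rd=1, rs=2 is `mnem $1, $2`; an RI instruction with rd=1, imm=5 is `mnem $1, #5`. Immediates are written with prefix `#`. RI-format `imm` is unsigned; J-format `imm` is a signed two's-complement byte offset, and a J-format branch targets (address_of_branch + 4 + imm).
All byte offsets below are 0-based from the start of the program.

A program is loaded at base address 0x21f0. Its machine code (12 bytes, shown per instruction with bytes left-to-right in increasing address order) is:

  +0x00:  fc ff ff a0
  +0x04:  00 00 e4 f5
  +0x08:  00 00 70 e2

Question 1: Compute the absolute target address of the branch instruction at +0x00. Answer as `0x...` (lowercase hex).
0x21f0

+0x00: fc ff ff a0 ⇒ word 0xa0fffffc (little)
  opcode bits[31:24]=0xa0: beq/J
  imm@[23:0]=0xfffffc (s24→-4) ⇒ #-4
  target = base 0x21f0 + off 0x00 + 4 + imm -4 = 0x21f0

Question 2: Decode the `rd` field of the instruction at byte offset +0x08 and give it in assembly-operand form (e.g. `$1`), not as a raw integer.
$3

[08] 00 00 70 e2 → 0xe2700000
  op=0xe2700000>>24=0xe2 ⇒ lw (RR)
  [23:21] rd=3 = $3
  [20:18] rs=4 = $4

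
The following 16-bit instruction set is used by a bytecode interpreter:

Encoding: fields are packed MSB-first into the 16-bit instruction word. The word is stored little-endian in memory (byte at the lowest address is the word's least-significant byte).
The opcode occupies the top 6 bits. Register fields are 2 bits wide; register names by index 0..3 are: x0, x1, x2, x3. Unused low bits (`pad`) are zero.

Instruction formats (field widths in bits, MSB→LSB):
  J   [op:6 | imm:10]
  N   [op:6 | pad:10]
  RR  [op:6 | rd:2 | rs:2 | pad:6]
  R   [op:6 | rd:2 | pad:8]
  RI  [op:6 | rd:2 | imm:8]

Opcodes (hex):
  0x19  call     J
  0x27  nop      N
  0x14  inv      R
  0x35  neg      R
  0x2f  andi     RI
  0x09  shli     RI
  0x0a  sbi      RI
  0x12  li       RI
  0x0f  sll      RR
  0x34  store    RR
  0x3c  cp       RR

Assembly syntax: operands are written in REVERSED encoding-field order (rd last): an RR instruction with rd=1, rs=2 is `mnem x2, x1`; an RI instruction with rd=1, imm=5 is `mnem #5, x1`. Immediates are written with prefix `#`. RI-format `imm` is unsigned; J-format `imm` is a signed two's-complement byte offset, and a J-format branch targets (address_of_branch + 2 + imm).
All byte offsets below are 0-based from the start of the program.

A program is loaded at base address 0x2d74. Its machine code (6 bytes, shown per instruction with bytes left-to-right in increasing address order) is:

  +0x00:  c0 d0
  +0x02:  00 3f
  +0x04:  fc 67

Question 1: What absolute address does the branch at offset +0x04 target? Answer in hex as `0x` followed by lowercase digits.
0x2d76

off 0x04: read fc 67 as little → 0x67fc
  op=0x67fc>>10=0x19 ⇒ call (J)
  [9:0] imm=1020 (s10→-4) = #-4
  target = base 0x2d74 + off 0x04 + 2 + imm -4 = 0x2d76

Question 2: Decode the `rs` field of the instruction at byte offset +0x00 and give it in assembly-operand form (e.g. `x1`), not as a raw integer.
off 0x00: read c0 d0 as little → 0xd0c0
  opcode bits[15:10]=0x34: store/RR
  rd@[9:8]=0x0 ⇒ x0
  rs@[7:6]=0x3 ⇒ x3

x3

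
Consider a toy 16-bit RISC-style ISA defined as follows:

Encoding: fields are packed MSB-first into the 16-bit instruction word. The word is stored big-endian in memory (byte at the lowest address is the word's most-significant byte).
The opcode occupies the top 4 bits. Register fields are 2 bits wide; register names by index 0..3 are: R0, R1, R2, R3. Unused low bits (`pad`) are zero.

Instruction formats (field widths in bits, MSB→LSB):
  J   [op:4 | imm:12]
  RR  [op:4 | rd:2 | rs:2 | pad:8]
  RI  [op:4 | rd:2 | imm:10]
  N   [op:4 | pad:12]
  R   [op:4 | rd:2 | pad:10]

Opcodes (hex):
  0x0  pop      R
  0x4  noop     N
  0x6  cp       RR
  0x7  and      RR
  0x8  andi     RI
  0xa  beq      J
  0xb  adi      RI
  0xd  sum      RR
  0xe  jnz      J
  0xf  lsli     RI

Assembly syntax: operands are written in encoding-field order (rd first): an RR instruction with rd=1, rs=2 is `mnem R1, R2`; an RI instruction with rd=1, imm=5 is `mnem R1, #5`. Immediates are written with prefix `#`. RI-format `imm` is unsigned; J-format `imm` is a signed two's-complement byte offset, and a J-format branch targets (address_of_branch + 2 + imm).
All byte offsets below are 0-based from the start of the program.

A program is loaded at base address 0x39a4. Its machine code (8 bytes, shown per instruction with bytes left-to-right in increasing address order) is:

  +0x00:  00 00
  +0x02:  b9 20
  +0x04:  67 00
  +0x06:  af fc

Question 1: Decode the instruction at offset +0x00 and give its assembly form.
+0x00: 00 00 ⇒ word 0x0000 (big)
  opcode bits[15:12]=0x0: pop/R
  rd@[11:10]=0x0 ⇒ R0

pop R0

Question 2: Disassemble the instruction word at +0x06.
off 0x06: read af fc as big → 0xaffc
  top 4b → 0xa → beq [J]
  [11:0] imm=4092 (s12→-4) = #-4

beq #-4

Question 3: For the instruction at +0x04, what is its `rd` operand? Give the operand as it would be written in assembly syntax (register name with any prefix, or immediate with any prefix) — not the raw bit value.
+0x04: 67 00 ⇒ word 0x6700 (big)
  op=0x6700>>12=0x6 ⇒ cp (RR)
  rd@[11:10]=0x1 ⇒ R1
  rs@[9:8]=0x3 ⇒ R3

R1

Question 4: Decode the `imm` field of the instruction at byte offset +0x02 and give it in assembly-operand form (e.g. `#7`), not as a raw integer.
#288

@+02  big-endian(b9 20) = 0xb920
  top 4b → 0xb → adi [RI]
  rd@[11:10]=0x2 ⇒ R2
  imm@[9:0]=0x120 ⇒ #288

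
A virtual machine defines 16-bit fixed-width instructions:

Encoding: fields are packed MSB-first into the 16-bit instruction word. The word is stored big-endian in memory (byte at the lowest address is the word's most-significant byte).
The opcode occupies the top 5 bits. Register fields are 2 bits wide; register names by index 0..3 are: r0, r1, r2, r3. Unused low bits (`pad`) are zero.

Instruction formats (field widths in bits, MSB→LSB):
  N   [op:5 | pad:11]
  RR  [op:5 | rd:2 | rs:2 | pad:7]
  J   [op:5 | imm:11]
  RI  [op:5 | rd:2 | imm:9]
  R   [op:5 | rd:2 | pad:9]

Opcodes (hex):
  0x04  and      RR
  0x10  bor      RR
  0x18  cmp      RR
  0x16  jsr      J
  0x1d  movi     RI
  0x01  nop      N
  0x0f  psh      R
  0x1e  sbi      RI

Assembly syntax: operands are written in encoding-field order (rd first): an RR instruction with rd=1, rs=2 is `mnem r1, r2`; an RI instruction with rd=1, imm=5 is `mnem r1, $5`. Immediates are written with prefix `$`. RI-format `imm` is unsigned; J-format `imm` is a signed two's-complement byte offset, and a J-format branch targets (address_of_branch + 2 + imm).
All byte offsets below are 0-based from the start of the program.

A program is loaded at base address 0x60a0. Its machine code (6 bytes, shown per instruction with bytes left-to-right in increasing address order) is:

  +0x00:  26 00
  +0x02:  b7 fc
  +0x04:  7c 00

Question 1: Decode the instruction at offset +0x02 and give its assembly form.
off 0x02: read b7 fc as big → 0xb7fc
  opcode bits[15:11]=0x16: jsr/J
  imm: (w>>0)&0x7ff=0x7fc (s11→-4) → $-4

jsr $-4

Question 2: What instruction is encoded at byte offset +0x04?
psh r2

@+04  big-endian(7c 00) = 0x7c00
  op=0x7c00>>11=0xf ⇒ psh (R)
  rd: (w>>9)&0x3=0x2 → r2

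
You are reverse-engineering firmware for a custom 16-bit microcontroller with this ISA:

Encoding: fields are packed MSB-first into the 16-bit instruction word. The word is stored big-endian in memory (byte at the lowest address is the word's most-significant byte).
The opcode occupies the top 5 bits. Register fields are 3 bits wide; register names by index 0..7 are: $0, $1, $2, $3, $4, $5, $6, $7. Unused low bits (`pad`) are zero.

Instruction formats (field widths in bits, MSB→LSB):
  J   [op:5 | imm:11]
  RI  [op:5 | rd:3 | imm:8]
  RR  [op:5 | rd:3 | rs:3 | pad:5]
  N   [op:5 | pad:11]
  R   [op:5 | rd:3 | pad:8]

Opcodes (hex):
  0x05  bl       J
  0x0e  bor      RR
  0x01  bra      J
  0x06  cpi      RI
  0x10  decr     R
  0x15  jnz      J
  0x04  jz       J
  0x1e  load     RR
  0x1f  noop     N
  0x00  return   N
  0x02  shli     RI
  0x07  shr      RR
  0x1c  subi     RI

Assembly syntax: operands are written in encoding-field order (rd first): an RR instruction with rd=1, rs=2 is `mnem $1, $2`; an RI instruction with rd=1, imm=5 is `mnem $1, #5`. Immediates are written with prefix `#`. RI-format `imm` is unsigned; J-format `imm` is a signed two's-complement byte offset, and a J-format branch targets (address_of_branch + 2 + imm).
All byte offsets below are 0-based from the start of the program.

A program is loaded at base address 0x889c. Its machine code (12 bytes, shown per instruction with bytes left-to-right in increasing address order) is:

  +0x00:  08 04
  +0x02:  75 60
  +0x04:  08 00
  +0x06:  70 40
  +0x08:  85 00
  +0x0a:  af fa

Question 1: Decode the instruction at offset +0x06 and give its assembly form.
off 0x06: read 70 40 as big → 0x7040
  top 5b → 0xe → bor [RR]
  [10:8] rd=0 = $0
  [7:5] rs=2 = $2

bor $0, $2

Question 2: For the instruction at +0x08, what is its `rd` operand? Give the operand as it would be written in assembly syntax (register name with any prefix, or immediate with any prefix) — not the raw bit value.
+0x08: 85 00 ⇒ word 0x8500 (big)
  opcode bits[15:11]=0x10: decr/R
  rd@[10:8]=0x5 ⇒ $5

$5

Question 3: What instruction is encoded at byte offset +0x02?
[02] 75 60 → 0x7560
  top 5b → 0xe → bor [RR]
  rd: (w>>8)&0x7=0x5 → $5
  rs: (w>>5)&0x7=0x3 → $3

bor $5, $3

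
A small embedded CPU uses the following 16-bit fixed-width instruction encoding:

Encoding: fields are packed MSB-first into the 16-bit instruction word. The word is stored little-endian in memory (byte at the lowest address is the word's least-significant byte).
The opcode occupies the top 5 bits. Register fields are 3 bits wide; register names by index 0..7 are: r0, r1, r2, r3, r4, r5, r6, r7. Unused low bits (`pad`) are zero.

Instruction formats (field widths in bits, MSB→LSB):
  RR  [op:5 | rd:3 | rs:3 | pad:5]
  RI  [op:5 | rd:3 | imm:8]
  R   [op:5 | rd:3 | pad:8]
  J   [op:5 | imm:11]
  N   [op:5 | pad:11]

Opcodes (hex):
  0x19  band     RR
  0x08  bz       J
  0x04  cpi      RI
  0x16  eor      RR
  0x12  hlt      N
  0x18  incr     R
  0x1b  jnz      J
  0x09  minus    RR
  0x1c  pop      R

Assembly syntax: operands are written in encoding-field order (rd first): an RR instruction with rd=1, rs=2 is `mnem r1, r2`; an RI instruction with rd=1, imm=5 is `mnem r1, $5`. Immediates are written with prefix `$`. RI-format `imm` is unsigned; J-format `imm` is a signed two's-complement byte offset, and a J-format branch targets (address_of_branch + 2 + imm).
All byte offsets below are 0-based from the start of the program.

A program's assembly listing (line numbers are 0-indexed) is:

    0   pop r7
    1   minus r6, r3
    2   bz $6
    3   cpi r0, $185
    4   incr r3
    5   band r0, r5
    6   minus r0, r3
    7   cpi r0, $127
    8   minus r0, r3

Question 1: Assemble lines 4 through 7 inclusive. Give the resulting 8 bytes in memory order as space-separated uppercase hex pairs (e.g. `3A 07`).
L4: incr op=0x18:5|rd=3:3|pad=0:8 ⇒ 0xc300 ⇒ little 00 c3
L5: band op=0x19:5|rd=0:3|rs=5:3|pad=0:5 ⇒ 0xc8a0 ⇒ little a0 c8
L6: minus op=0x9:5|rd=0:3|rs=3:3|pad=0:5 ⇒ 0x4860 ⇒ little 60 48
L7: cpi op=0x4:5|rd=0:3|imm=127:8 ⇒ 0x207f ⇒ little 7f 20

00 C3 A0 C8 60 48 7F 20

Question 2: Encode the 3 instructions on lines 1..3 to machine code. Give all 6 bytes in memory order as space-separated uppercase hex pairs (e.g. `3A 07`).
L1: minus op=0x9:5|rd=6:3|rs=3:3|pad=0:5 ⇒ 0x4e60 ⇒ little 60 4e
L2: bz op=0x8:5|imm=6:11 ⇒ 0x4006 ⇒ little 06 40
L3: cpi op=0x4:5|rd=0:3|imm=185:8 ⇒ 0x20b9 ⇒ little b9 20

60 4E 06 40 B9 20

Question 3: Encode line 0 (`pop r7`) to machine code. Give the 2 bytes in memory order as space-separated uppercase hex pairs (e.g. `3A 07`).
00 E7

line 0 (pop): pack op=0x1c:5|rd=7:3|pad=0:8 = 0xe700; little→ 00 e7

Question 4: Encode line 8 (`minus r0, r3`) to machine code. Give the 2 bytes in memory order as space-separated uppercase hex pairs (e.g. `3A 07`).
line 8 (minus): pack op=0x9:5|rd=0:3|rs=3:3|pad=0:5 = 0x4860; little→ 60 48

60 48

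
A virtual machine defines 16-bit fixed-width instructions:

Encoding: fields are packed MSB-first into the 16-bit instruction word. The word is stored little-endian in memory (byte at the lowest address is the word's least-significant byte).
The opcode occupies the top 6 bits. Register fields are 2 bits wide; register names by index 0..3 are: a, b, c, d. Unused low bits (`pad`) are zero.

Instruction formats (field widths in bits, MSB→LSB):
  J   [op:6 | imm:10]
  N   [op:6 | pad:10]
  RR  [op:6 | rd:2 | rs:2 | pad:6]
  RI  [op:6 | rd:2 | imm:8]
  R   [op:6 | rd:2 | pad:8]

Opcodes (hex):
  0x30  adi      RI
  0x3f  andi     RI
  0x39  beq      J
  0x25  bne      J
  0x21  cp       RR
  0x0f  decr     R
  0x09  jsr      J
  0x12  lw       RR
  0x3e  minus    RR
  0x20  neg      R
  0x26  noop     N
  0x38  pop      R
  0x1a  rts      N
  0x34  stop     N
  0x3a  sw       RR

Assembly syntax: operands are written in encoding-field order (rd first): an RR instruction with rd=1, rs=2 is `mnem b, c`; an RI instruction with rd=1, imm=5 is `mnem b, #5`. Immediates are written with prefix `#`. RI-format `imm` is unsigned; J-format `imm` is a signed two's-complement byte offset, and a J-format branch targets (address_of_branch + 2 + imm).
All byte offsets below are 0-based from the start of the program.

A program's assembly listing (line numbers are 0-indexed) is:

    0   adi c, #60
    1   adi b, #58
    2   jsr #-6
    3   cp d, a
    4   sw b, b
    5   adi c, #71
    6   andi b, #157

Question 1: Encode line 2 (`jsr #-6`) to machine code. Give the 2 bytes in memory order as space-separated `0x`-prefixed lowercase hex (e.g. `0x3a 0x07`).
2. jsr fields op=0x9:6|imm=-6:10 → word 27fah → fa 27

0xfa 0x27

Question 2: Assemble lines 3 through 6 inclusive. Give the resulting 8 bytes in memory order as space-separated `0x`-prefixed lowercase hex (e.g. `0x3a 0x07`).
0x00 0x87 0x40 0xe9 0x47 0xc2 0x9d 0xfd

line 3 (cp): pack op=0x21:6|rd=3:2|rs=0:2|pad=0:6 = 0x8700; little→ 00 87
line 4 (sw): pack op=0x3a:6|rd=1:2|rs=1:2|pad=0:6 = 0xe940; little→ 40 e9
line 5 (adi): pack op=0x30:6|rd=2:2|imm=71:8 = 0xc247; little→ 47 c2
line 6 (andi): pack op=0x3f:6|rd=1:2|imm=157:8 = 0xfd9d; little→ 9d fd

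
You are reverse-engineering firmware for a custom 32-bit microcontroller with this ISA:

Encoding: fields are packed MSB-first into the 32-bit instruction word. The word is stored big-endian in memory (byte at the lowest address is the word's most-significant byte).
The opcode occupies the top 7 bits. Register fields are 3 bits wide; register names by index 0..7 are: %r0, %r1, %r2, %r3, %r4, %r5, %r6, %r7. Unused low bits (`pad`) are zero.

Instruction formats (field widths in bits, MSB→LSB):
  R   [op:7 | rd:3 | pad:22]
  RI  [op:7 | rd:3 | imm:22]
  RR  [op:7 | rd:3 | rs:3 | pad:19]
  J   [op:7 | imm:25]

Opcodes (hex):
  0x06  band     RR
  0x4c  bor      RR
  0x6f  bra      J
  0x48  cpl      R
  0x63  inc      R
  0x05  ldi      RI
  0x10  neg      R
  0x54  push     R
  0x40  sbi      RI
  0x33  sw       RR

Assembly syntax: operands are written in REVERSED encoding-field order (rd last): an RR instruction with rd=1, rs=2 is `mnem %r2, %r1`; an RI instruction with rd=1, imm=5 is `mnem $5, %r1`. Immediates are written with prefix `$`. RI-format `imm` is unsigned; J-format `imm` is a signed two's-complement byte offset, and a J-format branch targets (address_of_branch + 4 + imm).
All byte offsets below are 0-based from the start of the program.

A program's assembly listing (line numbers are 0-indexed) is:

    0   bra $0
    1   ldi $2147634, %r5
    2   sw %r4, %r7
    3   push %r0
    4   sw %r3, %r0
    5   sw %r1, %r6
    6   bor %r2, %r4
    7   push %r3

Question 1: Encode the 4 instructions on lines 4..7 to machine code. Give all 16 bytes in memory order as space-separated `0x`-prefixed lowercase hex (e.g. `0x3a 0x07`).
0x66 0x18 0x00 0x00 0x67 0x88 0x00 0x00 0x99 0x10 0x00 0x00 0xa8 0xc0 0x00 0x00

4. sw fields op=0x33:7|rd=0:3|rs=3:3|pad=0:19 → word 66180000h → 66 18 00 00
5. sw fields op=0x33:7|rd=6:3|rs=1:3|pad=0:19 → word 67880000h → 67 88 00 00
6. bor fields op=0x4c:7|rd=4:3|rs=2:3|pad=0:19 → word 99100000h → 99 10 00 00
7. push fields op=0x54:7|rd=3:3|pad=0:22 → word a8c00000h → a8 c0 00 00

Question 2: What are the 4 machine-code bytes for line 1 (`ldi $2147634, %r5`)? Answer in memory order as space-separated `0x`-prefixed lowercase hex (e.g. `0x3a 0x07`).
0x0b 0x60 0xc5 0x32

L1: ldi op=0x5:7|rd=5:3|imm=2147634:22 ⇒ 0x0b60c532 ⇒ big 0b 60 c5 32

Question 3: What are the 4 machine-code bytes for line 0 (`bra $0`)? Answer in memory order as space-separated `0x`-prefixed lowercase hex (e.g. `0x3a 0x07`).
L0: bra op=0x6f:7|imm=0:25 ⇒ 0xde000000 ⇒ big de 00 00 00

0xde 0x00 0x00 0x00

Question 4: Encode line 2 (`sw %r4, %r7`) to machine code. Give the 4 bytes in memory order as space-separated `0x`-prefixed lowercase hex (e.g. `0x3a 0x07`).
2. sw fields op=0x33:7|rd=7:3|rs=4:3|pad=0:19 → word 67e00000h → 67 e0 00 00

0x67 0xe0 0x00 0x00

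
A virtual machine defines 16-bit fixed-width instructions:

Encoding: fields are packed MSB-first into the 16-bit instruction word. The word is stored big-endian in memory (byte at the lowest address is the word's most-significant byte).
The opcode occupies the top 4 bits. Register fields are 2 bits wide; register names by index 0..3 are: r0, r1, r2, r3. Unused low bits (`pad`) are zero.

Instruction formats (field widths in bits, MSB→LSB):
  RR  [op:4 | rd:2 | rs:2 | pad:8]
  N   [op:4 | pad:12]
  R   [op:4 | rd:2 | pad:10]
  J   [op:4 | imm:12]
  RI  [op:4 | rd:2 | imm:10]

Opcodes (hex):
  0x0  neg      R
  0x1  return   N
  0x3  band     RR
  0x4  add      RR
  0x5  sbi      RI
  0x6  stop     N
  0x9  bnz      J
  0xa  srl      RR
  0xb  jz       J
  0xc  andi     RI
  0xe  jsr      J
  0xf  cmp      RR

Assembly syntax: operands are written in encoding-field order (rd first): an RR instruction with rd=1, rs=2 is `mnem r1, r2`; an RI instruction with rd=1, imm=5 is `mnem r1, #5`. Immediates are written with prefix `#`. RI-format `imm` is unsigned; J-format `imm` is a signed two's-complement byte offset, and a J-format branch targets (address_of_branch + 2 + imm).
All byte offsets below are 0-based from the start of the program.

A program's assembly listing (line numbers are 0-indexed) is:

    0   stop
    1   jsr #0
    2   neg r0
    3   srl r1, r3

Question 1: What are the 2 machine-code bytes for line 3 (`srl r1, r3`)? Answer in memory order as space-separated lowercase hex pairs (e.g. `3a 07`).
L3: srl op=0xa:4|rd=1:2|rs=3:2|pad=0:8 ⇒ 0xa700 ⇒ big a7 00

a7 00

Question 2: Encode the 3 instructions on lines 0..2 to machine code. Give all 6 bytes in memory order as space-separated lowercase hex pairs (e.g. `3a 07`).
0. stop fields op=0x6:4|pad=0:12 → word 6000h → 60 00
1. jsr fields op=0xe:4|imm=0:12 → word e000h → e0 00
2. neg fields op=0x0:4|rd=0:2|pad=0:10 → word 0000h → 00 00

60 00 e0 00 00 00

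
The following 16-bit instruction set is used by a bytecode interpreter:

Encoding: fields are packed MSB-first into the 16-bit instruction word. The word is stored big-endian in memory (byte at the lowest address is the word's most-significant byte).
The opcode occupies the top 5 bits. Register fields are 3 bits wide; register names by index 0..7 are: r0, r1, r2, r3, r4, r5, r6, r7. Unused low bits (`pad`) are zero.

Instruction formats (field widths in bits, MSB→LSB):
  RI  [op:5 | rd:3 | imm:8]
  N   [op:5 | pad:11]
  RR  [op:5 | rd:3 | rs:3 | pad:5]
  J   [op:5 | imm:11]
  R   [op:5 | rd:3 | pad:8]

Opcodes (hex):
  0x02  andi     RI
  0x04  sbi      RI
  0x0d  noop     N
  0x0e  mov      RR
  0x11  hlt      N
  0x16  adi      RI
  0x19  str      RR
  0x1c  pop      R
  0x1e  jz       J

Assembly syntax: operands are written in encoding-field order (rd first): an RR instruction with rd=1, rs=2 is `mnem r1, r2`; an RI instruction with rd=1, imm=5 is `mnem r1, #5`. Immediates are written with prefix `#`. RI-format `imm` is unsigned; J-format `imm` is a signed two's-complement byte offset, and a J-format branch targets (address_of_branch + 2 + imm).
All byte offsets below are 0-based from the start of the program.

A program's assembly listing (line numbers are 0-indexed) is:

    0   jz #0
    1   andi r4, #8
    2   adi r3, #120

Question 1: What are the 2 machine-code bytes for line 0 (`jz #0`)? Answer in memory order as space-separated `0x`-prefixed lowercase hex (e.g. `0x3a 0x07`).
0xf0 0x00

line 0 (jz): pack op=0x1e:5|imm=0:11 = 0xf000; big→ f0 00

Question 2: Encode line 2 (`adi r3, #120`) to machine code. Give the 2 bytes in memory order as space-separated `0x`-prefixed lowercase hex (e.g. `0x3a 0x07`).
line 2 (adi): pack op=0x16:5|rd=3:3|imm=120:8 = 0xb378; big→ b3 78

0xb3 0x78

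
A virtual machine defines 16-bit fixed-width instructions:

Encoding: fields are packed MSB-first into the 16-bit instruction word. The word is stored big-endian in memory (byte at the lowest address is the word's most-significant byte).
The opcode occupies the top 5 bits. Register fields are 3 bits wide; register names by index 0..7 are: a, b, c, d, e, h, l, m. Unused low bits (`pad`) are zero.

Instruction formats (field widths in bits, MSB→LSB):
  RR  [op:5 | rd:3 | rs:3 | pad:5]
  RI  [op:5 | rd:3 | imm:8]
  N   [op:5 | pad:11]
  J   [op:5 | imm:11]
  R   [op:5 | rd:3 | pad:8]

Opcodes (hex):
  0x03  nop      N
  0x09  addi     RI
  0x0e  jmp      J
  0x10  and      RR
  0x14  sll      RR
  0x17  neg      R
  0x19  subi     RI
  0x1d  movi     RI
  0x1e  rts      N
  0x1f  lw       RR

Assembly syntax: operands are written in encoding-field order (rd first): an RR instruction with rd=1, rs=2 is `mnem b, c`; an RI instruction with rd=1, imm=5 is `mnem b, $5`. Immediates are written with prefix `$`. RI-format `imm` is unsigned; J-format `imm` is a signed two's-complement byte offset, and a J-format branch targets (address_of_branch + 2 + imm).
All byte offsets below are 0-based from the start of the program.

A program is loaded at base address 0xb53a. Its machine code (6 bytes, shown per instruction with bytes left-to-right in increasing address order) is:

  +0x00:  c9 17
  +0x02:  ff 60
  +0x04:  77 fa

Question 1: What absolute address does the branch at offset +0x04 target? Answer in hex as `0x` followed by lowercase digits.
0xb53a

[04] 77 fa → 0x77fa
  op=0x77fa>>11=0xe ⇒ jmp (J)
  imm@[10:0]=0x7fa (s11→-6) ⇒ $-6
  target = base 0xb53a + off 0x04 + 2 + imm -6 = 0xb53a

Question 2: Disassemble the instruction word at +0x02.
lw m, d

off 0x02: read ff 60 as big → 0xff60
  opcode bits[15:11]=0x1f: lw/RR
  [10:8] rd=7 = m
  [7:5] rs=3 = d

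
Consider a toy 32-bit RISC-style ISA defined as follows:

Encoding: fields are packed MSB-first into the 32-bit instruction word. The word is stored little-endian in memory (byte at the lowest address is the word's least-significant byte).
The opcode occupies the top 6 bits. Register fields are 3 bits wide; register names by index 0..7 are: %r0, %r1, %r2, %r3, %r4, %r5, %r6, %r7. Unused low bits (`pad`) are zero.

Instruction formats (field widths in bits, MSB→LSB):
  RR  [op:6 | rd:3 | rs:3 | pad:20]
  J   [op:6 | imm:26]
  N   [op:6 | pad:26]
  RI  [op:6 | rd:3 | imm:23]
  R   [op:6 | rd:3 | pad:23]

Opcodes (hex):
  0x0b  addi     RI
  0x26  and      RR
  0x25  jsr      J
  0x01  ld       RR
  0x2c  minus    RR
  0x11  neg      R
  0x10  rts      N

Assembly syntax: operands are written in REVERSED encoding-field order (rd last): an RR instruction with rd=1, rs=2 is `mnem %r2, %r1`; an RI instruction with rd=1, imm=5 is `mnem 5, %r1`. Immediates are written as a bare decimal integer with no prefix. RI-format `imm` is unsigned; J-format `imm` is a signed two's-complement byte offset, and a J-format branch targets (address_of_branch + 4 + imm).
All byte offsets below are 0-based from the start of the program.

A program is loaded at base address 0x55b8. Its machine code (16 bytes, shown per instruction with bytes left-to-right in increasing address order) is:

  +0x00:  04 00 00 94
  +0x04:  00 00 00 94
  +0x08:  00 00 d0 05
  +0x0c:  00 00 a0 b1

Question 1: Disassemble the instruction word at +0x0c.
[0c] 00 00 a0 b1 → 0xb1a00000
  op=0xb1a00000>>26=0x2c ⇒ minus (RR)
  rd@[25:23]=0x3 ⇒ %r3
  rs@[22:20]=0x2 ⇒ %r2

minus %r2, %r3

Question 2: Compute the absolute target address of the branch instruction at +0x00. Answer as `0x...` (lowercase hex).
0x55c0

off 0x00: read 04 00 00 94 as little → 0x94000004
  op=0x94000004>>26=0x25 ⇒ jsr (J)
  [25:0] imm=4 = 4
  target = base 0x55b8 + off 0x00 + 4 + imm 4 = 0x55c0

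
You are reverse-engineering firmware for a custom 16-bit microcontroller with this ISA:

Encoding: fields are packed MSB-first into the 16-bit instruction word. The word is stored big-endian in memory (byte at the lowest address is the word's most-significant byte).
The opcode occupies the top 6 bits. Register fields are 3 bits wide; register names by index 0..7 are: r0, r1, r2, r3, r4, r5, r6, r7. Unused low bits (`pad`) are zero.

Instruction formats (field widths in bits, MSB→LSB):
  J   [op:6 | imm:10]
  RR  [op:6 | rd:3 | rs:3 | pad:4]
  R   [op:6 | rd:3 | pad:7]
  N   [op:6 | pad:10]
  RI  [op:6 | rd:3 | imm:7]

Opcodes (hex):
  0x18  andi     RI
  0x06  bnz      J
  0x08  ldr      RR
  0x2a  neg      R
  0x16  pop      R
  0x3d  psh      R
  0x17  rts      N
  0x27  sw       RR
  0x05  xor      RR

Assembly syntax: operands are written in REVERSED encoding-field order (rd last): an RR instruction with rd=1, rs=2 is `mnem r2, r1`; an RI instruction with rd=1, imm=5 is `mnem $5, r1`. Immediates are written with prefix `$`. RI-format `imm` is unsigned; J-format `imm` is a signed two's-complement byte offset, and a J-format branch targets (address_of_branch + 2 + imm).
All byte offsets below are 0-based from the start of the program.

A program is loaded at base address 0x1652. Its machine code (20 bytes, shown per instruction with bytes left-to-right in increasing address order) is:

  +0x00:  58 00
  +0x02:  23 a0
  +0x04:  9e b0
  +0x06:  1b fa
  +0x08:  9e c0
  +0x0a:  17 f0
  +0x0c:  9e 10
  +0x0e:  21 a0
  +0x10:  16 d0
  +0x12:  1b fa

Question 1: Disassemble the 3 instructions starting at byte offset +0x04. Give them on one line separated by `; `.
sw r3, r5; bnz $-6; sw r4, r5

+0x04: 9e b0 ⇒ word 0x9eb0 (big)
  op=0x9eb0>>10=0x27 ⇒ sw (RR)
  [9:7] rd=5 = r5
  [6:4] rs=3 = r3
+0x06: 1b fa ⇒ word 0x1bfa (big)
  op=0x1bfa>>10=0x6 ⇒ bnz (J)
  [9:0] imm=1018 (s10→-6) = $-6
+0x08: 9e c0 ⇒ word 0x9ec0 (big)
  op=0x9ec0>>10=0x27 ⇒ sw (RR)
  [9:7] rd=5 = r5
  [6:4] rs=4 = r4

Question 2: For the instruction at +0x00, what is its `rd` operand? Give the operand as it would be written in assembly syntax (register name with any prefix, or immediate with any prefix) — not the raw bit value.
r0

[00] 58 00 → 0x5800
  top 6b → 0x16 → pop [R]
  rd@[9:7]=0x0 ⇒ r0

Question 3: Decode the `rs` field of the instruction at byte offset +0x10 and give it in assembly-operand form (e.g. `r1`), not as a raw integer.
+0x10: 16 d0 ⇒ word 0x16d0 (big)
  opcode bits[15:10]=0x5: xor/RR
  rd@[9:7]=0x5 ⇒ r5
  rs@[6:4]=0x5 ⇒ r5

r5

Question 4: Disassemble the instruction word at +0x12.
[12] 1b fa → 0x1bfa
  opcode bits[15:10]=0x6: bnz/J
  imm@[9:0]=0x3fa (s10→-6) ⇒ $-6

bnz $-6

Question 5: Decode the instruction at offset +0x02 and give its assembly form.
[02] 23 a0 → 0x23a0
  op=0x23a0>>10=0x8 ⇒ ldr (RR)
  rd: (w>>7)&0x7=0x7 → r7
  rs: (w>>4)&0x7=0x2 → r2

ldr r2, r7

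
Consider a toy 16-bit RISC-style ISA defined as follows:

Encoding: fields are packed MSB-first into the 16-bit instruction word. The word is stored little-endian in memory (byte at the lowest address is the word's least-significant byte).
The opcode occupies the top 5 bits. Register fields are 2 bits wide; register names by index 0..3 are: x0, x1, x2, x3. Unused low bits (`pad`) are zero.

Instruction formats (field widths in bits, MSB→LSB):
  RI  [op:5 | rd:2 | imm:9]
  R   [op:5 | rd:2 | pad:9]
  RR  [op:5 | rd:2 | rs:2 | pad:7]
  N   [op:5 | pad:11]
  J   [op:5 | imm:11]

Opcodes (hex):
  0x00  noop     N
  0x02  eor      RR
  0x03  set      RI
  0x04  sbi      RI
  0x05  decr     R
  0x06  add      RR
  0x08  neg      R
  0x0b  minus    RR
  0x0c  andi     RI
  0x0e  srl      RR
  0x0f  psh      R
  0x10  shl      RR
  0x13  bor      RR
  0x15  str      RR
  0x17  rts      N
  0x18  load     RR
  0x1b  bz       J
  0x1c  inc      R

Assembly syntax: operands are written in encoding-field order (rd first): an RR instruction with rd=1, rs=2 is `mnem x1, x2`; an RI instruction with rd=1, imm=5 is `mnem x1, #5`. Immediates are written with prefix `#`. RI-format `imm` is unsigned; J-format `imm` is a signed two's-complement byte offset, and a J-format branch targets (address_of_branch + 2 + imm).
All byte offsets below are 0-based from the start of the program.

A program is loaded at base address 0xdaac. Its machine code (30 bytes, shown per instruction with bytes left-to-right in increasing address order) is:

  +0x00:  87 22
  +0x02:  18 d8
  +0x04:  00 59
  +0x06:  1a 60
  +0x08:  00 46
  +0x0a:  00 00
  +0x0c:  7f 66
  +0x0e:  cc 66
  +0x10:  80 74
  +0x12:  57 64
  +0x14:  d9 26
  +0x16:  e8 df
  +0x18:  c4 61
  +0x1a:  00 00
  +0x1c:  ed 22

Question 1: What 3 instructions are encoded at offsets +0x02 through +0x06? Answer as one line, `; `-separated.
off 0x02: read 18 d8 as little → 0xd818
  opcode bits[15:11]=0x1b: bz/J
  [10:0] imm=24 = #24
off 0x04: read 00 59 as little → 0x5900
  opcode bits[15:11]=0xb: minus/RR
  [10:9] rd=0 = x0
  [8:7] rs=2 = x2
off 0x06: read 1a 60 as little → 0x601a
  opcode bits[15:11]=0xc: andi/RI
  [10:9] rd=0 = x0
  [8:0] imm=26 = #26

bz #24; minus x0, x2; andi x0, #26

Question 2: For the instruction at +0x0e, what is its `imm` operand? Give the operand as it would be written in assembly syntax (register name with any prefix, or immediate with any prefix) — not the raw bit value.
#204

+0x0e: cc 66 ⇒ word 0x66cc (little)
  op=0x66cc>>11=0xc ⇒ andi (RI)
  rd: (w>>9)&0x3=0x3 → x3
  imm: (w>>0)&0x1ff=0xcc → #204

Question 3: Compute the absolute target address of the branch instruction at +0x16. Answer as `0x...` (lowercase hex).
[16] e8 df → 0xdfe8
  opcode bits[15:11]=0x1b: bz/J
  imm: (w>>0)&0x7ff=0x7e8 (s11→-24) → #-24
  target = base 0xdaac + off 0x16 + 2 + imm -24 = 0xdaac

0xdaac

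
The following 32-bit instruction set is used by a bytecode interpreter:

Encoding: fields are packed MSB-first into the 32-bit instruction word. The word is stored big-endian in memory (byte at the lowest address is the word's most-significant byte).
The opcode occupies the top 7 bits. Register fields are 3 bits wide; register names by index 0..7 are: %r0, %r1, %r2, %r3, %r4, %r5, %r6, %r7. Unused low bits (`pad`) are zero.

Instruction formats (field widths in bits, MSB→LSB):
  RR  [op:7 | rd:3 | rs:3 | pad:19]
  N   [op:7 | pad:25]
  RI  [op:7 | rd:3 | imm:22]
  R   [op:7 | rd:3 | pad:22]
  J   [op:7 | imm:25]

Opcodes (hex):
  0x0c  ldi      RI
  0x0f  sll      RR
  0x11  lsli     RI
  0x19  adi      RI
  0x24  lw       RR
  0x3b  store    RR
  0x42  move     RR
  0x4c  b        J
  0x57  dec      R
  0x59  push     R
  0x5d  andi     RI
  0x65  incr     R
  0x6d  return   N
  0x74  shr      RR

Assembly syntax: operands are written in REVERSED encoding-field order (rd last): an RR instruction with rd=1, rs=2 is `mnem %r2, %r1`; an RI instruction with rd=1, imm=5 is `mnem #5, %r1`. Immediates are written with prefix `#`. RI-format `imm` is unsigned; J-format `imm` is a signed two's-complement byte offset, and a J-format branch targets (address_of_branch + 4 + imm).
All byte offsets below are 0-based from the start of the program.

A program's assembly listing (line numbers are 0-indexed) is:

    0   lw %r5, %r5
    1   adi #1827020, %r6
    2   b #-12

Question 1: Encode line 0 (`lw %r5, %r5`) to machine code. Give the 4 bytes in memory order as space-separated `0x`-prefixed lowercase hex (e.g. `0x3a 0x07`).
0. lw fields op=0x24:7|rd=5:3|rs=5:3|pad=0:19 → word 49680000h → 49 68 00 00

0x49 0x68 0x00 0x00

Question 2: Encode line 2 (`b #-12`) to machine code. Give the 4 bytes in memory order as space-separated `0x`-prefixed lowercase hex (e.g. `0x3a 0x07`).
2. b fields op=0x4c:7|imm=-12:25 → word 99fffff4h → 99 ff ff f4

0x99 0xff 0xff 0xf4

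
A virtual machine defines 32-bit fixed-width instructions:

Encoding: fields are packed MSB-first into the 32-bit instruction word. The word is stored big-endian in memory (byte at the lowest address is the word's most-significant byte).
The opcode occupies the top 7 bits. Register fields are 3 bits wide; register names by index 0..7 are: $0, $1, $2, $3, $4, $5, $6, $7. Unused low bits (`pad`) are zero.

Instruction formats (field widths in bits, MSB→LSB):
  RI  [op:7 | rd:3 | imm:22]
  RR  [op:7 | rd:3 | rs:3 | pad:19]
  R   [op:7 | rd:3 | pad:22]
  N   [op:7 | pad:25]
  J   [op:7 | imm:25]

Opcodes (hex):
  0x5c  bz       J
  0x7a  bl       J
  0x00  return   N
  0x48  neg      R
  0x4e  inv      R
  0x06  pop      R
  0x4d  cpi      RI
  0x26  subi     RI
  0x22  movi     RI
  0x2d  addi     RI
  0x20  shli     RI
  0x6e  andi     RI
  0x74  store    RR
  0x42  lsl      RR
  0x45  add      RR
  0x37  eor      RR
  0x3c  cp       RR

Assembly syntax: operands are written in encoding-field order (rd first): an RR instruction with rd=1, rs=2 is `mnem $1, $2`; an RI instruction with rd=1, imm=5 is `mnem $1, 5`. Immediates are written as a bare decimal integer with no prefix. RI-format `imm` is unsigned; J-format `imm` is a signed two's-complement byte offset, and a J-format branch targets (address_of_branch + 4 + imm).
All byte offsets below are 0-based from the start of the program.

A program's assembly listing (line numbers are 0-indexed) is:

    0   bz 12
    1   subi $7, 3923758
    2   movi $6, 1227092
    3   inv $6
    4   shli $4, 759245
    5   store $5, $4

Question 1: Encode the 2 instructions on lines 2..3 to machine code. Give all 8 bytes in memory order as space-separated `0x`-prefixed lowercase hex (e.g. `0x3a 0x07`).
0x45 0x92 0xb9 0x54 0x9d 0x80 0x00 0x00

line 2 (movi): pack op=0x22:7|rd=6:3|imm=1227092:22 = 0x4592b954; big→ 45 92 b9 54
line 3 (inv): pack op=0x4e:7|rd=6:3|pad=0:22 = 0x9d800000; big→ 9d 80 00 00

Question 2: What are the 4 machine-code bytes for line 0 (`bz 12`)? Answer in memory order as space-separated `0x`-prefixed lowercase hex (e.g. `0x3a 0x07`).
0xb8 0x00 0x00 0x0c

L0: bz op=0x5c:7|imm=12:25 ⇒ 0xb800000c ⇒ big b8 00 00 0c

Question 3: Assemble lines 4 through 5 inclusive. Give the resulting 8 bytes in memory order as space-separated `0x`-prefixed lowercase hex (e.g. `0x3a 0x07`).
0x41 0x0b 0x95 0xcd 0xe9 0x60 0x00 0x00

L4: shli op=0x20:7|rd=4:3|imm=759245:22 ⇒ 0x410b95cd ⇒ big 41 0b 95 cd
L5: store op=0x74:7|rd=5:3|rs=4:3|pad=0:19 ⇒ 0xe9600000 ⇒ big e9 60 00 00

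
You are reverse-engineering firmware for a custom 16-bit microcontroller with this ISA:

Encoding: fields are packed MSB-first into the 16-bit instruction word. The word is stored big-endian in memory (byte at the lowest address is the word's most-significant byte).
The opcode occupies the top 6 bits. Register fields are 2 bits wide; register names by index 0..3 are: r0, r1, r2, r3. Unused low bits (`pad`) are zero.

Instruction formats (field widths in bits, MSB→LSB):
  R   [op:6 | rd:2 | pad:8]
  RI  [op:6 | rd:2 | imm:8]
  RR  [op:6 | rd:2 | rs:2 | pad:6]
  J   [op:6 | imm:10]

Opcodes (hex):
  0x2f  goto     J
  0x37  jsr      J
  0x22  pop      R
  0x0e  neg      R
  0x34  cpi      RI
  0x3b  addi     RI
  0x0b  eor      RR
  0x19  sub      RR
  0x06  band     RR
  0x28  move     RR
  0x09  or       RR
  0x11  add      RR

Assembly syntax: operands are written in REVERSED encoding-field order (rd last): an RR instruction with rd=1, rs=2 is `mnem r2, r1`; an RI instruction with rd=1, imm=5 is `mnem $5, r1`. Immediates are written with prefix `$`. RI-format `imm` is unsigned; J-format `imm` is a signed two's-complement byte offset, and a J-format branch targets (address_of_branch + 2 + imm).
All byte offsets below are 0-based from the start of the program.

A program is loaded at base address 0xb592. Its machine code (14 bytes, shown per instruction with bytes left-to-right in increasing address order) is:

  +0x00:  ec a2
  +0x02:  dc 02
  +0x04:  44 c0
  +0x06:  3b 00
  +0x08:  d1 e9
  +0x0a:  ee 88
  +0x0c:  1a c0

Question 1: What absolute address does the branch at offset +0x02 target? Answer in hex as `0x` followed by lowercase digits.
0xb598

@+02  big-endian(dc 02) = 0xdc02
  top 6b → 0x37 → jsr [J]
  imm@[9:0]=0x2 ⇒ $2
  target = base 0xb592 + off 0x02 + 2 + imm 2 = 0xb598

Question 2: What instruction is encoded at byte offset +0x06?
neg r3

[06] 3b 00 → 0x3b00
  opcode bits[15:10]=0xe: neg/R
  rd: (w>>8)&0x3=0x3 → r3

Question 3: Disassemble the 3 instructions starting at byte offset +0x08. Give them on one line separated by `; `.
cpi $233, r1; addi $136, r2; band r3, r2

+0x08: d1 e9 ⇒ word 0xd1e9 (big)
  opcode bits[15:10]=0x34: cpi/RI
  [9:8] rd=1 = r1
  [7:0] imm=233 = $233
+0x0a: ee 88 ⇒ word 0xee88 (big)
  opcode bits[15:10]=0x3b: addi/RI
  [9:8] rd=2 = r2
  [7:0] imm=136 = $136
+0x0c: 1a c0 ⇒ word 0x1ac0 (big)
  opcode bits[15:10]=0x6: band/RR
  [9:8] rd=2 = r2
  [7:6] rs=3 = r3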